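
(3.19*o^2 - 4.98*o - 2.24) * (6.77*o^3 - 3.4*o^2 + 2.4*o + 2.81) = 21.5963*o^5 - 44.5606*o^4 + 9.4232*o^3 + 4.6279*o^2 - 19.3698*o - 6.2944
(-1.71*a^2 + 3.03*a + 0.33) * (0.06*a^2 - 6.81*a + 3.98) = -0.1026*a^4 + 11.8269*a^3 - 27.4203*a^2 + 9.8121*a + 1.3134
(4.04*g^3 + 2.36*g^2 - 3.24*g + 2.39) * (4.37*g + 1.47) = 17.6548*g^4 + 16.252*g^3 - 10.6896*g^2 + 5.6815*g + 3.5133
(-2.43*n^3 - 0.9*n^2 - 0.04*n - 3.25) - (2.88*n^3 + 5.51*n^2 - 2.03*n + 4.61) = -5.31*n^3 - 6.41*n^2 + 1.99*n - 7.86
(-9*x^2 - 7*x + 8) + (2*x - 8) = -9*x^2 - 5*x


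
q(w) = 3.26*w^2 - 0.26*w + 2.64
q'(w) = 6.52*w - 0.26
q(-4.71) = 76.18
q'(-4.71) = -30.97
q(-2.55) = 24.50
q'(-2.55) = -16.89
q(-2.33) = 20.94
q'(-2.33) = -15.45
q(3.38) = 39.00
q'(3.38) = 21.78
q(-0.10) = 2.70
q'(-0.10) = -0.91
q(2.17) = 17.43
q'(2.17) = 13.89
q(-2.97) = 32.17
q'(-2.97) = -19.62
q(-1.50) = 10.36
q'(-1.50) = -10.04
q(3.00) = 31.20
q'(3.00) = 19.30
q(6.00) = 118.44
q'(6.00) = 38.86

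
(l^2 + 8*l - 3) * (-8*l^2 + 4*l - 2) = -8*l^4 - 60*l^3 + 54*l^2 - 28*l + 6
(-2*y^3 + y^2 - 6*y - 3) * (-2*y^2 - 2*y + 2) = 4*y^5 + 2*y^4 + 6*y^3 + 20*y^2 - 6*y - 6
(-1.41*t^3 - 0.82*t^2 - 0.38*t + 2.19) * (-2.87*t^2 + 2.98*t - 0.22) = 4.0467*t^5 - 1.8484*t^4 - 1.0428*t^3 - 7.2373*t^2 + 6.6098*t - 0.4818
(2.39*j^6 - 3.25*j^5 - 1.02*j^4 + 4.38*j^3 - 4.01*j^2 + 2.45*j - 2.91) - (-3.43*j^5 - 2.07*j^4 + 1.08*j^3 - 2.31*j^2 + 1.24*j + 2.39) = 2.39*j^6 + 0.18*j^5 + 1.05*j^4 + 3.3*j^3 - 1.7*j^2 + 1.21*j - 5.3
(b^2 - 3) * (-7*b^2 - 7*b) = -7*b^4 - 7*b^3 + 21*b^2 + 21*b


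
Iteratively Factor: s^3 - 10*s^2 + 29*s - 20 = (s - 1)*(s^2 - 9*s + 20) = (s - 4)*(s - 1)*(s - 5)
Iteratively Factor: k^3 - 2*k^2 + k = (k)*(k^2 - 2*k + 1) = k*(k - 1)*(k - 1)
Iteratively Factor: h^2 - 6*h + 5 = (h - 5)*(h - 1)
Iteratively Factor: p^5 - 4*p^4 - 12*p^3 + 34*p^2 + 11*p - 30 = (p + 3)*(p^4 - 7*p^3 + 9*p^2 + 7*p - 10) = (p + 1)*(p + 3)*(p^3 - 8*p^2 + 17*p - 10) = (p - 1)*(p + 1)*(p + 3)*(p^2 - 7*p + 10) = (p - 2)*(p - 1)*(p + 1)*(p + 3)*(p - 5)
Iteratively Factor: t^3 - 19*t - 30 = (t + 3)*(t^2 - 3*t - 10) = (t + 2)*(t + 3)*(t - 5)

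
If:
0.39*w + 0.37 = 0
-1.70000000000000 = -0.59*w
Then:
No Solution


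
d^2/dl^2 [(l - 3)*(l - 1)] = 2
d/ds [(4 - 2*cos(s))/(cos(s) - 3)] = -2*sin(s)/(cos(s) - 3)^2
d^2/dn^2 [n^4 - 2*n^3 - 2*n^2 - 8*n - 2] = 12*n^2 - 12*n - 4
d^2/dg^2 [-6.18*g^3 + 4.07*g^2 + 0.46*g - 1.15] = 8.14 - 37.08*g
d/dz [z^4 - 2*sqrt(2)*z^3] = z^2*(4*z - 6*sqrt(2))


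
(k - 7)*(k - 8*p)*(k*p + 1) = k^3*p - 8*k^2*p^2 - 7*k^2*p + k^2 + 56*k*p^2 - 8*k*p - 7*k + 56*p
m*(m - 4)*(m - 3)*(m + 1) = m^4 - 6*m^3 + 5*m^2 + 12*m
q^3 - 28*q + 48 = (q - 4)*(q - 2)*(q + 6)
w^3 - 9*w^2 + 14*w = w*(w - 7)*(w - 2)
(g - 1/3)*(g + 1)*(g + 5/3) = g^3 + 7*g^2/3 + 7*g/9 - 5/9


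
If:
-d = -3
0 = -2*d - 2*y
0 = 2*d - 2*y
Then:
No Solution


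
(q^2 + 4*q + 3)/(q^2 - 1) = (q + 3)/(q - 1)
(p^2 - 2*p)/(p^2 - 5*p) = (p - 2)/(p - 5)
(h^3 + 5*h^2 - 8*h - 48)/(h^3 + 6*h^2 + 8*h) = (h^2 + h - 12)/(h*(h + 2))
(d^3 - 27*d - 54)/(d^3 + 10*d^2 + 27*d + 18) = (d^2 - 3*d - 18)/(d^2 + 7*d + 6)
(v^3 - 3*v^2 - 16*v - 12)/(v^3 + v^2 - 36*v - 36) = (v + 2)/(v + 6)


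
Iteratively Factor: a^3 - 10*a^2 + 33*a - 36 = (a - 3)*(a^2 - 7*a + 12) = (a - 4)*(a - 3)*(a - 3)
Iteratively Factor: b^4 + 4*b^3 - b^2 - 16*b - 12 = (b + 2)*(b^3 + 2*b^2 - 5*b - 6) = (b - 2)*(b + 2)*(b^2 + 4*b + 3) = (b - 2)*(b + 2)*(b + 3)*(b + 1)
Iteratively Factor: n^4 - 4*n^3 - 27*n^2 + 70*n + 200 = (n - 5)*(n^3 + n^2 - 22*n - 40) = (n - 5)^2*(n^2 + 6*n + 8) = (n - 5)^2*(n + 4)*(n + 2)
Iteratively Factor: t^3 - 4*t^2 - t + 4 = (t + 1)*(t^2 - 5*t + 4) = (t - 1)*(t + 1)*(t - 4)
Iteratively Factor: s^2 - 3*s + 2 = (s - 1)*(s - 2)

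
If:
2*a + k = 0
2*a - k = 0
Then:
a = 0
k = 0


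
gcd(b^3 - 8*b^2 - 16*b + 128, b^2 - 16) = b^2 - 16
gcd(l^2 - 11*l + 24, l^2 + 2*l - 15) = l - 3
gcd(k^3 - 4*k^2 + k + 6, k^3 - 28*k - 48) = 1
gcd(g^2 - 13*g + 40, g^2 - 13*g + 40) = g^2 - 13*g + 40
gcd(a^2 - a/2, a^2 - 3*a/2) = a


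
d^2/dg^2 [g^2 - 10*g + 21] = 2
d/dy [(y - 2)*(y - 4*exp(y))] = y - (y - 2)*(4*exp(y) - 1) - 4*exp(y)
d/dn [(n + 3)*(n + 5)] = 2*n + 8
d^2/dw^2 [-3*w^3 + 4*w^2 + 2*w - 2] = 8 - 18*w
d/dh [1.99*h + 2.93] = 1.99000000000000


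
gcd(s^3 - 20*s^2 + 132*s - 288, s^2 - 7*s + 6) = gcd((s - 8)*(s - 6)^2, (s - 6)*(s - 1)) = s - 6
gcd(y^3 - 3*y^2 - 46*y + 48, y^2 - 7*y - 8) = y - 8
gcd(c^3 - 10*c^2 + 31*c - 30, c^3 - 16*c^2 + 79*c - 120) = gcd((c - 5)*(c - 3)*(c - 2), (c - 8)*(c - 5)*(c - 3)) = c^2 - 8*c + 15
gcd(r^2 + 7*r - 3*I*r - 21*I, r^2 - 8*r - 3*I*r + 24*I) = r - 3*I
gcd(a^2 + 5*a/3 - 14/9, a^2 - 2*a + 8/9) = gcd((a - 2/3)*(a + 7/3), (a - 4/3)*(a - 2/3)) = a - 2/3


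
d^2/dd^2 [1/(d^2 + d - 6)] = 2*(-d^2 - d + (2*d + 1)^2 + 6)/(d^2 + d - 6)^3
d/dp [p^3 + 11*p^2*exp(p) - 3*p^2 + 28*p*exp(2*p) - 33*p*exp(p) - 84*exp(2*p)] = 11*p^2*exp(p) + 3*p^2 + 56*p*exp(2*p) - 11*p*exp(p) - 6*p - 140*exp(2*p) - 33*exp(p)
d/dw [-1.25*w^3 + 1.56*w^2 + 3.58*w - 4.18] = -3.75*w^2 + 3.12*w + 3.58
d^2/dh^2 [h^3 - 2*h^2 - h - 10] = 6*h - 4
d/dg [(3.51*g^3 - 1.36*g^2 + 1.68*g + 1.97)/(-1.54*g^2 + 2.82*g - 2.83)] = (-5.4054*g^4 + 19.7964*g^3 - 31.0479*g^2 + 13.7652*g - 10.3098)/(2.3716*g^4 - 8.6856*g^3 + 16.6688*g^2 - 15.9612*g + 8.0089)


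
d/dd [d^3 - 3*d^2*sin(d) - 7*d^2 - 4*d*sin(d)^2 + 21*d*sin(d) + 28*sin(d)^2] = -3*d^2*cos(d) + 3*d^2 - 6*d*sin(d) - 4*d*sin(2*d) + 21*d*cos(d) - 14*d - 4*sin(d)^2 + 21*sin(d) + 28*sin(2*d)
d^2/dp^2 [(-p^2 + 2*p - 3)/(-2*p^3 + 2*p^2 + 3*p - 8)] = 2*(4*p^6 - 24*p^5 + 114*p^4 - 234*p^3 + 222*p^2 - 186*p + 91)/(8*p^9 - 24*p^8 - 12*p^7 + 160*p^6 - 174*p^5 - 246*p^4 + 645*p^3 - 168*p^2 - 576*p + 512)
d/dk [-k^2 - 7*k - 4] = -2*k - 7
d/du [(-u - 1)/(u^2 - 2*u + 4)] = (-u^2 + 2*u + 2*(u - 1)*(u + 1) - 4)/(u^2 - 2*u + 4)^2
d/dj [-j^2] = -2*j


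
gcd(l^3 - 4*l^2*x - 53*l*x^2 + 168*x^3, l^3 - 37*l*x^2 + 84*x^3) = -l^2 - 4*l*x + 21*x^2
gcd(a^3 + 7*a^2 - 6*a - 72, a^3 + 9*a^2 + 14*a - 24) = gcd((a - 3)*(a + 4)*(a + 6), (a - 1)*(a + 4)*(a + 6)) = a^2 + 10*a + 24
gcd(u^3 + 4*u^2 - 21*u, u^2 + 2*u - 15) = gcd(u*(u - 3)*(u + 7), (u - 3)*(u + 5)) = u - 3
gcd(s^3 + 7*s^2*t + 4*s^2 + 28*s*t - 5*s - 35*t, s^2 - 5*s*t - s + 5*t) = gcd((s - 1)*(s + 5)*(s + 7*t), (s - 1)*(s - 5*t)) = s - 1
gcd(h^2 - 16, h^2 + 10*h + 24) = h + 4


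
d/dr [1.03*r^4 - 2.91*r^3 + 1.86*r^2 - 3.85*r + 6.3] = 4.12*r^3 - 8.73*r^2 + 3.72*r - 3.85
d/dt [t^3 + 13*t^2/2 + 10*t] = 3*t^2 + 13*t + 10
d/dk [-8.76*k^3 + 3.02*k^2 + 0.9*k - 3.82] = -26.28*k^2 + 6.04*k + 0.9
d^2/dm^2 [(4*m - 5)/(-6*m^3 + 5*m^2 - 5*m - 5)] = 2*(-432*m^5 + 1440*m^4 - 1180*m^3 + 1545*m^2 - 1125*m + 350)/(216*m^9 - 540*m^8 + 990*m^7 - 485*m^6 - 75*m^5 + 900*m^4 - 175*m^3 + 375*m + 125)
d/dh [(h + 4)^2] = 2*h + 8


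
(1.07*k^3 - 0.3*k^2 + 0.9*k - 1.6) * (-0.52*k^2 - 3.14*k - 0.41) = -0.5564*k^5 - 3.2038*k^4 + 0.0352999999999999*k^3 - 1.871*k^2 + 4.655*k + 0.656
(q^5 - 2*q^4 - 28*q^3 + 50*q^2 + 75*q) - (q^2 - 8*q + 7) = q^5 - 2*q^4 - 28*q^3 + 49*q^2 + 83*q - 7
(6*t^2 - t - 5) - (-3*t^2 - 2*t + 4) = 9*t^2 + t - 9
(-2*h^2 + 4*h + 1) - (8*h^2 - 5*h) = -10*h^2 + 9*h + 1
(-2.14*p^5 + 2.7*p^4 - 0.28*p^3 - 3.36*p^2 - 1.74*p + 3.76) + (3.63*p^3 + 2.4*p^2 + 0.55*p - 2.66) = -2.14*p^5 + 2.7*p^4 + 3.35*p^3 - 0.96*p^2 - 1.19*p + 1.1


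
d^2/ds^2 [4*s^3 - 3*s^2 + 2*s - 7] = 24*s - 6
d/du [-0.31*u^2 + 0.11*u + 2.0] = 0.11 - 0.62*u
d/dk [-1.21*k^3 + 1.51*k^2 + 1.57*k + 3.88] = -3.63*k^2 + 3.02*k + 1.57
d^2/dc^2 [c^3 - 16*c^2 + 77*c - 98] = 6*c - 32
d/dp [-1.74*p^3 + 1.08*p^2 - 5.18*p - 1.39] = -5.22*p^2 + 2.16*p - 5.18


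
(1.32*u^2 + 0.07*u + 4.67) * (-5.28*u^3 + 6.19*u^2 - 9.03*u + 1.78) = -6.9696*u^5 + 7.8012*u^4 - 36.1439*u^3 + 30.6248*u^2 - 42.0455*u + 8.3126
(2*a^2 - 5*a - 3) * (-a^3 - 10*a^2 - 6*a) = -2*a^5 - 15*a^4 + 41*a^3 + 60*a^2 + 18*a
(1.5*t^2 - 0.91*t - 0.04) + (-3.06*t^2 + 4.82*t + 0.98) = -1.56*t^2 + 3.91*t + 0.94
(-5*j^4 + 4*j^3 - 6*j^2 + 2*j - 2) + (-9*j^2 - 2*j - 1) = -5*j^4 + 4*j^3 - 15*j^2 - 3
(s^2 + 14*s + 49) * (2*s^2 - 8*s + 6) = 2*s^4 + 20*s^3 - 8*s^2 - 308*s + 294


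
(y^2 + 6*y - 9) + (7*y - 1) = y^2 + 13*y - 10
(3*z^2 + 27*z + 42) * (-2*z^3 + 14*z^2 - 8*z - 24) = -6*z^5 - 12*z^4 + 270*z^3 + 300*z^2 - 984*z - 1008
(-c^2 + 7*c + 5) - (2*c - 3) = -c^2 + 5*c + 8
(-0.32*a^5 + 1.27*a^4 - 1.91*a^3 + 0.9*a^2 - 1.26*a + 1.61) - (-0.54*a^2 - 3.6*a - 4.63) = -0.32*a^5 + 1.27*a^4 - 1.91*a^3 + 1.44*a^2 + 2.34*a + 6.24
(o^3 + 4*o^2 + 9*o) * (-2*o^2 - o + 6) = -2*o^5 - 9*o^4 - 16*o^3 + 15*o^2 + 54*o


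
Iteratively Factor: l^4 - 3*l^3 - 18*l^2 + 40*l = (l + 4)*(l^3 - 7*l^2 + 10*l) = (l - 2)*(l + 4)*(l^2 - 5*l) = (l - 5)*(l - 2)*(l + 4)*(l)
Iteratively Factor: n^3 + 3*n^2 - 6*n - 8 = (n + 4)*(n^2 - n - 2) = (n - 2)*(n + 4)*(n + 1)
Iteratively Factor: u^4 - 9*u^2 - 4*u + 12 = (u - 1)*(u^3 + u^2 - 8*u - 12) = (u - 3)*(u - 1)*(u^2 + 4*u + 4) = (u - 3)*(u - 1)*(u + 2)*(u + 2)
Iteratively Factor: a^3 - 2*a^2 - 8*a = (a - 4)*(a^2 + 2*a) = a*(a - 4)*(a + 2)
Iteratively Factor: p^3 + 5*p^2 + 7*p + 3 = (p + 1)*(p^2 + 4*p + 3) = (p + 1)^2*(p + 3)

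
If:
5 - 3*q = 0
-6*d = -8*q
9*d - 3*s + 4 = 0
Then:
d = 20/9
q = 5/3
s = 8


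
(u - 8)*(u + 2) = u^2 - 6*u - 16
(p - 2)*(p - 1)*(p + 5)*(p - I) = p^4 + 2*p^3 - I*p^3 - 13*p^2 - 2*I*p^2 + 10*p + 13*I*p - 10*I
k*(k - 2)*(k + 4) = k^3 + 2*k^2 - 8*k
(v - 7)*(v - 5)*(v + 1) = v^3 - 11*v^2 + 23*v + 35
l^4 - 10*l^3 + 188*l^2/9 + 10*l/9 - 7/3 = (l - 7)*(l - 3)*(l - 1/3)*(l + 1/3)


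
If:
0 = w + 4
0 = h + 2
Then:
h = -2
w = -4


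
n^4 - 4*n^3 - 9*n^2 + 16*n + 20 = (n - 5)*(n - 2)*(n + 1)*(n + 2)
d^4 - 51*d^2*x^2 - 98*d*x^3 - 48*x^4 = (d - 8*x)*(d + x)^2*(d + 6*x)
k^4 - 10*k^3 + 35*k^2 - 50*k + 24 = (k - 4)*(k - 3)*(k - 2)*(k - 1)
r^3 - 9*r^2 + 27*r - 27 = (r - 3)^3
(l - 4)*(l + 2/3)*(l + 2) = l^3 - 4*l^2/3 - 28*l/3 - 16/3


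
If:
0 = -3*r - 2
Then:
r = -2/3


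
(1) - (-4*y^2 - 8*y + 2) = 4*y^2 + 8*y - 1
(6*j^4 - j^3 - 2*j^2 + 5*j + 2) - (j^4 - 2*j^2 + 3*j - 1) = 5*j^4 - j^3 + 2*j + 3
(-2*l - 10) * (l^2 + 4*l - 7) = -2*l^3 - 18*l^2 - 26*l + 70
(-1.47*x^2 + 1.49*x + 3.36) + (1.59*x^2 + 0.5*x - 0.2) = 0.12*x^2 + 1.99*x + 3.16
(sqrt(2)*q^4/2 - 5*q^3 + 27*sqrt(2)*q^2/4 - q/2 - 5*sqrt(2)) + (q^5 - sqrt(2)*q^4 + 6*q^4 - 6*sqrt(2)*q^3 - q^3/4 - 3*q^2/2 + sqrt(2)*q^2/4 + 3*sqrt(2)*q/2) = q^5 - sqrt(2)*q^4/2 + 6*q^4 - 6*sqrt(2)*q^3 - 21*q^3/4 - 3*q^2/2 + 7*sqrt(2)*q^2 - q/2 + 3*sqrt(2)*q/2 - 5*sqrt(2)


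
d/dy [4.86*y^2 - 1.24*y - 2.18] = 9.72*y - 1.24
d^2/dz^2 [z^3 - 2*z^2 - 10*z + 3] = 6*z - 4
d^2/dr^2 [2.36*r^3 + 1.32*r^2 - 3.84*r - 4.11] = 14.16*r + 2.64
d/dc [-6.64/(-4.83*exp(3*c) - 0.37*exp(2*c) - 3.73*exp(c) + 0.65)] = (-96.2136*exp(2*c) - 4.9136*exp(c) - 24.7672)*exp(c)/(4.83*exp(3*c) + 0.37*exp(2*c) + 3.73*exp(c) - 0.65)^2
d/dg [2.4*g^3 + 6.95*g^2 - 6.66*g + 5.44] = 7.2*g^2 + 13.9*g - 6.66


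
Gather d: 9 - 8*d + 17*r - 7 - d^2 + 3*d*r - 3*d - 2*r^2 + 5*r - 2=-d^2 + d*(3*r - 11) - 2*r^2 + 22*r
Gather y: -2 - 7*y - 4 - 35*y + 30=24 - 42*y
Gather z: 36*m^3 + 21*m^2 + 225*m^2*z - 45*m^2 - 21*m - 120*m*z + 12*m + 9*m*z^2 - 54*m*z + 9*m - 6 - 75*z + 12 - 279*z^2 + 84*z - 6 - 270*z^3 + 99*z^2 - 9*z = 36*m^3 - 24*m^2 - 270*z^3 + z^2*(9*m - 180) + z*(225*m^2 - 174*m)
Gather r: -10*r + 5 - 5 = -10*r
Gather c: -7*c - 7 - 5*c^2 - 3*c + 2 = -5*c^2 - 10*c - 5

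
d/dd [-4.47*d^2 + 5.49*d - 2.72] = 5.49 - 8.94*d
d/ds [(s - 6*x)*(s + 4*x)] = 2*s - 2*x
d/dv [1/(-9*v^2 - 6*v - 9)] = 2*(3*v + 1)/(3*(3*v^2 + 2*v + 3)^2)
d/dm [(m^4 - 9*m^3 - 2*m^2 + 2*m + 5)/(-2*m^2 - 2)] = (-2*m^5 + 9*m^4 - 4*m^3 + 29*m^2 + 14*m - 2)/(2*(m^4 + 2*m^2 + 1))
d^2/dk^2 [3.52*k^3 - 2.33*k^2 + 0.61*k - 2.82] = 21.12*k - 4.66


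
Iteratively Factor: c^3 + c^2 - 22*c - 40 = (c - 5)*(c^2 + 6*c + 8) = (c - 5)*(c + 4)*(c + 2)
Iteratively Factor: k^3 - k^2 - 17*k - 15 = (k + 3)*(k^2 - 4*k - 5) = (k - 5)*(k + 3)*(k + 1)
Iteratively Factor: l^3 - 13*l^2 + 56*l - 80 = (l - 5)*(l^2 - 8*l + 16) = (l - 5)*(l - 4)*(l - 4)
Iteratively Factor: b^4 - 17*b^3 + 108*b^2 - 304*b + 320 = (b - 4)*(b^3 - 13*b^2 + 56*b - 80) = (b - 4)^2*(b^2 - 9*b + 20) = (b - 5)*(b - 4)^2*(b - 4)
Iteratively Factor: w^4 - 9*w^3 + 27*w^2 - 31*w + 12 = (w - 3)*(w^3 - 6*w^2 + 9*w - 4) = (w - 3)*(w - 1)*(w^2 - 5*w + 4) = (w - 3)*(w - 1)^2*(w - 4)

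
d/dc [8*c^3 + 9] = 24*c^2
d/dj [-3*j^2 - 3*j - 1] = -6*j - 3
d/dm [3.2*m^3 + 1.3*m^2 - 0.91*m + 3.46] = 9.6*m^2 + 2.6*m - 0.91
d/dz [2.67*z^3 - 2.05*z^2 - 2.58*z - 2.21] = 8.01*z^2 - 4.1*z - 2.58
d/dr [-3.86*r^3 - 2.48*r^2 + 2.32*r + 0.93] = -11.58*r^2 - 4.96*r + 2.32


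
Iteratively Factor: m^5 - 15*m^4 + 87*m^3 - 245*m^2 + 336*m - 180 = (m - 3)*(m^4 - 12*m^3 + 51*m^2 - 92*m + 60) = (m - 3)^2*(m^3 - 9*m^2 + 24*m - 20) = (m - 3)^2*(m - 2)*(m^2 - 7*m + 10) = (m - 5)*(m - 3)^2*(m - 2)*(m - 2)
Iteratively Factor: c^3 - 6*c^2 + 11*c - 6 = (c - 3)*(c^2 - 3*c + 2) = (c - 3)*(c - 1)*(c - 2)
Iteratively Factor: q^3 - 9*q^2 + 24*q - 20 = (q - 2)*(q^2 - 7*q + 10) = (q - 5)*(q - 2)*(q - 2)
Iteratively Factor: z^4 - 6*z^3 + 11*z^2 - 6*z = (z - 2)*(z^3 - 4*z^2 + 3*z) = (z - 2)*(z - 1)*(z^2 - 3*z) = z*(z - 2)*(z - 1)*(z - 3)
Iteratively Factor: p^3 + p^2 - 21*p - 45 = (p + 3)*(p^2 - 2*p - 15) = (p + 3)^2*(p - 5)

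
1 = 1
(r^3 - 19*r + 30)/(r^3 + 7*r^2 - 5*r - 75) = (r - 2)/(r + 5)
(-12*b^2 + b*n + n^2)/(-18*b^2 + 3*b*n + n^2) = (4*b + n)/(6*b + n)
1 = 1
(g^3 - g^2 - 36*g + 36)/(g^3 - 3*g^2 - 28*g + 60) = (g^2 + 5*g - 6)/(g^2 + 3*g - 10)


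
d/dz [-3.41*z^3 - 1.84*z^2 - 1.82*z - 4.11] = -10.23*z^2 - 3.68*z - 1.82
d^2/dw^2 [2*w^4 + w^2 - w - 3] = 24*w^2 + 2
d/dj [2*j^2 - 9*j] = 4*j - 9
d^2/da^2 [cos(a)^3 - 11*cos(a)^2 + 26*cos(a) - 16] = -107*cos(a)/4 + 22*cos(2*a) - 9*cos(3*a)/4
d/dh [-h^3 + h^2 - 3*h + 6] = -3*h^2 + 2*h - 3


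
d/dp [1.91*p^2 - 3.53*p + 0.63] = 3.82*p - 3.53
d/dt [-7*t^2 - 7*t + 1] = -14*t - 7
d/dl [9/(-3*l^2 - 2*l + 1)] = 18*(3*l + 1)/(3*l^2 + 2*l - 1)^2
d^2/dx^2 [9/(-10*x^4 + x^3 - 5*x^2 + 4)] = 18*(-x^2*(40*x^2 - 3*x + 10)^2 + (60*x^2 - 3*x + 5)*(10*x^4 - x^3 + 5*x^2 - 4))/(10*x^4 - x^3 + 5*x^2 - 4)^3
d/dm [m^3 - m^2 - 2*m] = 3*m^2 - 2*m - 2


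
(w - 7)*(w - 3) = w^2 - 10*w + 21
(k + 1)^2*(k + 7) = k^3 + 9*k^2 + 15*k + 7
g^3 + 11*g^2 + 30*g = g*(g + 5)*(g + 6)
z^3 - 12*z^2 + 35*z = z*(z - 7)*(z - 5)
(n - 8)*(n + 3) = n^2 - 5*n - 24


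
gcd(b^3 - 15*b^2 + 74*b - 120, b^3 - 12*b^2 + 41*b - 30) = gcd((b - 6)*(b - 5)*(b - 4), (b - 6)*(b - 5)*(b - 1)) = b^2 - 11*b + 30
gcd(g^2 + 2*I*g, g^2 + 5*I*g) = g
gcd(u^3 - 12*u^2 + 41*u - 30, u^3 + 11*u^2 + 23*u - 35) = u - 1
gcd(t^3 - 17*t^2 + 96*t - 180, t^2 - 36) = t - 6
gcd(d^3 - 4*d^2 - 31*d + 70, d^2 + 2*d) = 1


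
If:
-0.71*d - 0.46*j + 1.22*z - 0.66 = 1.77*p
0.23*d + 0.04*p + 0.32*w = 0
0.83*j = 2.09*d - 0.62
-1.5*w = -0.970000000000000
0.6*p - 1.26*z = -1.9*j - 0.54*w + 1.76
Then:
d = -0.32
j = -1.56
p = -3.32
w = 0.65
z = -5.05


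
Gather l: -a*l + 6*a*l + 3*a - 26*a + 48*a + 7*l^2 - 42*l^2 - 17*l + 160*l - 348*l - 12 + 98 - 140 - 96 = 25*a - 35*l^2 + l*(5*a - 205) - 150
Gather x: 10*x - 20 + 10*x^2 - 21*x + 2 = 10*x^2 - 11*x - 18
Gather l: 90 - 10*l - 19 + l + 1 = 72 - 9*l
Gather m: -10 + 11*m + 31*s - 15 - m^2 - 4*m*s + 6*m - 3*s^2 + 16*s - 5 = -m^2 + m*(17 - 4*s) - 3*s^2 + 47*s - 30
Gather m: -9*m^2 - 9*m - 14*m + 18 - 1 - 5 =-9*m^2 - 23*m + 12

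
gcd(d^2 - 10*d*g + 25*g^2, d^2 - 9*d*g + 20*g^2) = d - 5*g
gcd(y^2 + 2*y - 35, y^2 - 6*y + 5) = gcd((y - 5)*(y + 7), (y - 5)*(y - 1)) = y - 5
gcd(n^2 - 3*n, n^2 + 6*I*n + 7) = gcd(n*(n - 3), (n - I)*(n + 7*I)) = 1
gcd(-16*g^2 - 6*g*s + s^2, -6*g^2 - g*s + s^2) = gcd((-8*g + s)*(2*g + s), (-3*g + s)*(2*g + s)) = 2*g + s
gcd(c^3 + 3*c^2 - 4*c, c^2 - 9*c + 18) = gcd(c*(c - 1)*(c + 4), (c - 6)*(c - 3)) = 1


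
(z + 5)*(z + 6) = z^2 + 11*z + 30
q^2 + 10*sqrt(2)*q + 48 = (q + 4*sqrt(2))*(q + 6*sqrt(2))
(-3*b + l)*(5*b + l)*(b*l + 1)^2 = -15*b^4*l^2 + 2*b^3*l^3 - 30*b^3*l + b^2*l^4 + 4*b^2*l^2 - 15*b^2 + 2*b*l^3 + 2*b*l + l^2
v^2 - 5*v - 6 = (v - 6)*(v + 1)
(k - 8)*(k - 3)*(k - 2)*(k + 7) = k^4 - 6*k^3 - 45*k^2 + 274*k - 336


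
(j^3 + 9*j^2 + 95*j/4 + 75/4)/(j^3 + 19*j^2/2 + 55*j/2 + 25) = (j + 3/2)/(j + 2)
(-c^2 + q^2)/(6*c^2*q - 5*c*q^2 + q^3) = (-c^2 + q^2)/(q*(6*c^2 - 5*c*q + q^2))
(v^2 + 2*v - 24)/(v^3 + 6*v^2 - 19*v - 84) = (v + 6)/(v^2 + 10*v + 21)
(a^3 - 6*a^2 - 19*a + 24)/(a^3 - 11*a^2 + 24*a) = (a^2 + 2*a - 3)/(a*(a - 3))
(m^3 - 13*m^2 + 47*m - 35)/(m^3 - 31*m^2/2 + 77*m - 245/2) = 2*(m - 1)/(2*m - 7)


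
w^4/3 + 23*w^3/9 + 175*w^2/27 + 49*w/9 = w*(w/3 + 1)*(w + 7/3)^2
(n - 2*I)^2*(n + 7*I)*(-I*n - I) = -I*n^4 + 3*n^3 - I*n^3 + 3*n^2 - 24*I*n^2 - 28*n - 24*I*n - 28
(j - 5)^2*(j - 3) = j^3 - 13*j^2 + 55*j - 75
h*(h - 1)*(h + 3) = h^3 + 2*h^2 - 3*h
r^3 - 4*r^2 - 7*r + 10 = (r - 5)*(r - 1)*(r + 2)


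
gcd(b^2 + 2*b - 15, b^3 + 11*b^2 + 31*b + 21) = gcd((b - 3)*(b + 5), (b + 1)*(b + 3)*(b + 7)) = 1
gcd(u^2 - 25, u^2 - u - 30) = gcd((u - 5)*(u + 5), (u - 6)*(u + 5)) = u + 5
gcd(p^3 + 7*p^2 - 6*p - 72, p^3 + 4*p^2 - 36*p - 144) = p^2 + 10*p + 24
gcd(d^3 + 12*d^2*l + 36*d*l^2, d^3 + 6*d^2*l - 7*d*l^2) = d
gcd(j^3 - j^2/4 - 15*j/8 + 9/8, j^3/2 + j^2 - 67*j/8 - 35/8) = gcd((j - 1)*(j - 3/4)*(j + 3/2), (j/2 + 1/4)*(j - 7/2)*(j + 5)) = 1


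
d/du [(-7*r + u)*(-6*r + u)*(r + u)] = 29*r^2 - 24*r*u + 3*u^2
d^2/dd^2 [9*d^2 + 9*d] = 18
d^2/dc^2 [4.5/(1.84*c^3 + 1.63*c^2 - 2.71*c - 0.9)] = (-(49.68*c + 14.67)*(1.84*c^3 + 1.63*c^2 - 2.71*c - 0.9) + 4.5*(5.52*c^2 + 3.26*c - 2.71)*(11.04*c^2 + 6.52*c - 5.42))/(1.84*c^3 + 1.63*c^2 - 2.71*c - 0.9)^3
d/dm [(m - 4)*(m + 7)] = 2*m + 3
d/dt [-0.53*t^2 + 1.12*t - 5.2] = 1.12 - 1.06*t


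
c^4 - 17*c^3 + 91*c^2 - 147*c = c*(c - 7)^2*(c - 3)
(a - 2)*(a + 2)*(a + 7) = a^3 + 7*a^2 - 4*a - 28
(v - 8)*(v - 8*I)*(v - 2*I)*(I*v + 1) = I*v^4 + 11*v^3 - 8*I*v^3 - 88*v^2 - 26*I*v^2 - 16*v + 208*I*v + 128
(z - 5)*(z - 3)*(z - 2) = z^3 - 10*z^2 + 31*z - 30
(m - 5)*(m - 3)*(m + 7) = m^3 - m^2 - 41*m + 105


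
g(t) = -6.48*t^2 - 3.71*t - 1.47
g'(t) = -12.96*t - 3.71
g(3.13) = -76.57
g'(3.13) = -44.27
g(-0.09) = -1.19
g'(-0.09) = -2.54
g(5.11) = -189.63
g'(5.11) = -69.94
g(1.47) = -20.93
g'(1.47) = -22.76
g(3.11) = -75.68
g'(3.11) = -44.02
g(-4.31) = -105.85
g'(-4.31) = 52.15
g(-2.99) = -48.31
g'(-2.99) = 35.04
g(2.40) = -47.70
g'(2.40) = -34.81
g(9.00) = -559.74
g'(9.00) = -120.35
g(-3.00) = -48.66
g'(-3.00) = 35.17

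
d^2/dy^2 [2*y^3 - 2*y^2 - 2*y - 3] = 12*y - 4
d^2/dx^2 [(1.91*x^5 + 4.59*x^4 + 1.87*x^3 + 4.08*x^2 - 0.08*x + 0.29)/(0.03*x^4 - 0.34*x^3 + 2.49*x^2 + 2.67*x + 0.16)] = (6.93889390390723e-18*x^11 + 1.11022302462516e-16*x^10 + 0.253239999999996*x^9 - 12.655188*x^8 + 55.03914*x^7 + 268.9876*x^6 + 367.55205*x^5 + 255.991104*x^4 + 1.41586599999999*x^3 + 5.59007400000002*x^2 + 12.141162*x + 4.180938)/(2.7e-5*x^12 - 0.000918*x^11 + 0.017127*x^10 - 0.184483*x^9 + 1.258569*x^8 - 4.211244*x^7 + 2.644518*x^6 + 41.655483*x^5 + 55.359747*x^4 + 25.390419*x^3 + 3.613104*x^2 + 0.205056*x + 0.004096)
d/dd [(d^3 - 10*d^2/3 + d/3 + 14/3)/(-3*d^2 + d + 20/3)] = (-27*d^4 + 18*d^3 + 159*d^2 - 148*d - 22)/(81*d^4 - 54*d^3 - 351*d^2 + 120*d + 400)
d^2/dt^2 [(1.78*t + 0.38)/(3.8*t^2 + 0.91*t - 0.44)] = ((1.78*t + 0.38)*(7.6*t + 0.91)*(15.2*t + 1.82) - (40.584*t + 6.1276)*(3.8*t^2 + 0.91*t - 0.44))/(3.8*t^2 + 0.91*t - 0.44)^3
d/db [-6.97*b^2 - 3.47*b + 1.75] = -13.94*b - 3.47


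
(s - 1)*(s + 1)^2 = s^3 + s^2 - s - 1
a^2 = a^2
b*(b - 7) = b^2 - 7*b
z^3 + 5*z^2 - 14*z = z*(z - 2)*(z + 7)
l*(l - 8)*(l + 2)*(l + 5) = l^4 - l^3 - 46*l^2 - 80*l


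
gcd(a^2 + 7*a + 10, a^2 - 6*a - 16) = a + 2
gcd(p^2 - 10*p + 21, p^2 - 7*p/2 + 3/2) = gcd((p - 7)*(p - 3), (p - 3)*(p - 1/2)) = p - 3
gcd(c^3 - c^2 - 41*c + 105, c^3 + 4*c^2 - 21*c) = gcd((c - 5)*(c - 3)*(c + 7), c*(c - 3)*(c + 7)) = c^2 + 4*c - 21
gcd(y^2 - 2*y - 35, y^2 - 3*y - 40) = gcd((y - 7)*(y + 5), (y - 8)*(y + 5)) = y + 5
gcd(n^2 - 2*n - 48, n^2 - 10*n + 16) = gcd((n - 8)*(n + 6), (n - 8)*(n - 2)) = n - 8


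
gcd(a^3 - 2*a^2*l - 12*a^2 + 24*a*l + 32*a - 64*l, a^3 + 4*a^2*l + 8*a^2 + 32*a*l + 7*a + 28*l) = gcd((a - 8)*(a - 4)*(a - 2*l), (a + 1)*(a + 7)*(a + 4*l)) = 1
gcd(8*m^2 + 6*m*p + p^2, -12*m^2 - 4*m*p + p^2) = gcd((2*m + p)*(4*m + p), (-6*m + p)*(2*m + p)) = 2*m + p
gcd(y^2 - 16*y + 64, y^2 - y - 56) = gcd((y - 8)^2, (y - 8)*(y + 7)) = y - 8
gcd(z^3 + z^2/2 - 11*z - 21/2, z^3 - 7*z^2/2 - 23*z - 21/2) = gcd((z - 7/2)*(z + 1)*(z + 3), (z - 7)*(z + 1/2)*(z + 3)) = z + 3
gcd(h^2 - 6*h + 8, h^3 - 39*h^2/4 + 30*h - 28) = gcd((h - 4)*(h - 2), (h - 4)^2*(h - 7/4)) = h - 4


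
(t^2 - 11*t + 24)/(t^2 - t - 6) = (t - 8)/(t + 2)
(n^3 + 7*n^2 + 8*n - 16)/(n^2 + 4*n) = n + 3 - 4/n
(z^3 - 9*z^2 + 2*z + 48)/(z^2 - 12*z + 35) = (z^3 - 9*z^2 + 2*z + 48)/(z^2 - 12*z + 35)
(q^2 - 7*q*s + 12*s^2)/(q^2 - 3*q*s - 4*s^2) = (q - 3*s)/(q + s)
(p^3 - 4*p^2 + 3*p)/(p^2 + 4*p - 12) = p*(p^2 - 4*p + 3)/(p^2 + 4*p - 12)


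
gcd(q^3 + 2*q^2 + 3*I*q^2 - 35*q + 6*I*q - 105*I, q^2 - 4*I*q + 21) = q + 3*I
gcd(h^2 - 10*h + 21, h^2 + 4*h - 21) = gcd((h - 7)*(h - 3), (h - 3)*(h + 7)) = h - 3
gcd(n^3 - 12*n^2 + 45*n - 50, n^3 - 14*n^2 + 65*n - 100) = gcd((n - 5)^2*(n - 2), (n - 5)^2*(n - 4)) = n^2 - 10*n + 25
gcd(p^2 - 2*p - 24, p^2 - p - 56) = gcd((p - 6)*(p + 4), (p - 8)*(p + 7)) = 1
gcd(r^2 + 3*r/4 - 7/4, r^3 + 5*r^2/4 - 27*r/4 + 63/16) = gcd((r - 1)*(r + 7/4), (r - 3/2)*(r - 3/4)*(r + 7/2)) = 1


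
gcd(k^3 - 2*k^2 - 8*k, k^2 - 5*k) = k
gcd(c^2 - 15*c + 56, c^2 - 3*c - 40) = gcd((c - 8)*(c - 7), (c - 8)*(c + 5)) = c - 8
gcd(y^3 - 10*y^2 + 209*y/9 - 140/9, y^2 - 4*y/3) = y - 4/3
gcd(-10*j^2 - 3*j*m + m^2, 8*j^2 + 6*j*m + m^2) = 2*j + m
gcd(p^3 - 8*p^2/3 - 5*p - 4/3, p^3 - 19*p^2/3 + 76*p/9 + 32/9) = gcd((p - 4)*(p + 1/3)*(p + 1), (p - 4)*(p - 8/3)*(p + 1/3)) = p^2 - 11*p/3 - 4/3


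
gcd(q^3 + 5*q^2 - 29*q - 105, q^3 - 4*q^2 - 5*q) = q - 5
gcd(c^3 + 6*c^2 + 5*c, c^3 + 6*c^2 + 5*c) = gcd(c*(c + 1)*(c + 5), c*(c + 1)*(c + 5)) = c^3 + 6*c^2 + 5*c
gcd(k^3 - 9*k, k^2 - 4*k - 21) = k + 3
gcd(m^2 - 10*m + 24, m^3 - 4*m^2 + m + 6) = 1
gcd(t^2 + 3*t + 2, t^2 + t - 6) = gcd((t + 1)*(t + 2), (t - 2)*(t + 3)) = 1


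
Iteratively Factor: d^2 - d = (d - 1)*(d)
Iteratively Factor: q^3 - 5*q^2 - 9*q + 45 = (q - 3)*(q^2 - 2*q - 15) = (q - 3)*(q + 3)*(q - 5)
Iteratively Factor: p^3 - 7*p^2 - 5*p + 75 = (p - 5)*(p^2 - 2*p - 15) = (p - 5)*(p + 3)*(p - 5)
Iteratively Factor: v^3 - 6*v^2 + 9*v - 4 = (v - 1)*(v^2 - 5*v + 4) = (v - 1)^2*(v - 4)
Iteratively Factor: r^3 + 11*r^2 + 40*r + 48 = (r + 4)*(r^2 + 7*r + 12) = (r + 3)*(r + 4)*(r + 4)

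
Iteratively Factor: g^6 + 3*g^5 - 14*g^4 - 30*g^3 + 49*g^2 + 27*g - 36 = (g + 4)*(g^5 - g^4 - 10*g^3 + 10*g^2 + 9*g - 9) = (g - 1)*(g + 4)*(g^4 - 10*g^2 + 9) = (g - 3)*(g - 1)*(g + 4)*(g^3 + 3*g^2 - g - 3) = (g - 3)*(g - 1)^2*(g + 4)*(g^2 + 4*g + 3) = (g - 3)*(g - 1)^2*(g + 1)*(g + 4)*(g + 3)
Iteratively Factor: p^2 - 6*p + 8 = (p - 4)*(p - 2)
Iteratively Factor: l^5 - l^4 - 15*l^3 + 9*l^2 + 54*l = (l)*(l^4 - l^3 - 15*l^2 + 9*l + 54) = l*(l - 3)*(l^3 + 2*l^2 - 9*l - 18) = l*(l - 3)*(l + 2)*(l^2 - 9) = l*(l - 3)^2*(l + 2)*(l + 3)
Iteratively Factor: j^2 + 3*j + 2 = (j + 2)*(j + 1)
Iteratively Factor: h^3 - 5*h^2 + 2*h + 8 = (h - 2)*(h^2 - 3*h - 4) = (h - 4)*(h - 2)*(h + 1)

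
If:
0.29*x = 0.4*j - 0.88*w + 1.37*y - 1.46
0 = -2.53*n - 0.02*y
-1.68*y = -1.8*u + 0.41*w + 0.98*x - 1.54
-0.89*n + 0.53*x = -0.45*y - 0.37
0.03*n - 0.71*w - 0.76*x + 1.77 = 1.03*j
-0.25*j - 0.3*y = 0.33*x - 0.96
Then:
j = 5.10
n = 0.04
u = -5.89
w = -9.23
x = 4.04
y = -5.50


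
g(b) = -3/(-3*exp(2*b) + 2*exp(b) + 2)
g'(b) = -3*(6*exp(2*b) - 2*exp(b))/(-3*exp(2*b) + 2*exp(b) + 2)^2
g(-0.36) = -1.55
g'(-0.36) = -1.22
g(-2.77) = -1.42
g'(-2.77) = 0.07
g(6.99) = 0.00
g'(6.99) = -0.00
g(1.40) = 0.08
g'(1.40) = -0.18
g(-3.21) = -1.45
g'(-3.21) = 0.05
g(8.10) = 0.00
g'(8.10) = -0.00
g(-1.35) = -1.29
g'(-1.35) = 0.06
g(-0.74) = -1.32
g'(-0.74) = -0.24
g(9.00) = 0.00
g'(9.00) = 0.00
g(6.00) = 0.00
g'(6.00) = 0.00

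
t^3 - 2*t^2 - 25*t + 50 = (t - 5)*(t - 2)*(t + 5)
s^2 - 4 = (s - 2)*(s + 2)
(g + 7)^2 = g^2 + 14*g + 49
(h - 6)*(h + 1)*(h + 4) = h^3 - h^2 - 26*h - 24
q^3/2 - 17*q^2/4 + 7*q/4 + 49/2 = (q/2 + 1)*(q - 7)*(q - 7/2)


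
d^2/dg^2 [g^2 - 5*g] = 2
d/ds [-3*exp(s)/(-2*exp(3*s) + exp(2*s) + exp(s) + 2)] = 3*((-6*exp(2*s) + 2*exp(s) + 1)*exp(s) + 2*exp(3*s) - exp(2*s) - exp(s) - 2)*exp(s)/(-2*exp(3*s) + exp(2*s) + exp(s) + 2)^2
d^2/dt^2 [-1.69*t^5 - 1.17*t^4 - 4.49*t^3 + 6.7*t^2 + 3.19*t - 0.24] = -33.8*t^3 - 14.04*t^2 - 26.94*t + 13.4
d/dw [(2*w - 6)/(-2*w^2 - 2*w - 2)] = (-w^2 - w + (w - 3)*(2*w + 1) - 1)/(w^2 + w + 1)^2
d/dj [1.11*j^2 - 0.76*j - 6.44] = 2.22*j - 0.76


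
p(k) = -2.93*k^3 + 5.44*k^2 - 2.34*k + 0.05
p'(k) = -8.79*k^2 + 10.88*k - 2.34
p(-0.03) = 0.13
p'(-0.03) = -2.67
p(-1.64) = 31.44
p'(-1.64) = -43.82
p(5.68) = -374.66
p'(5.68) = -224.13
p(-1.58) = 28.88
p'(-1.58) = -41.47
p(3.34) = -56.25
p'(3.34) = -64.06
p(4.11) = -121.09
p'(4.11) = -106.10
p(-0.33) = 1.52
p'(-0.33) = -6.89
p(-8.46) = 2183.30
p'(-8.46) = -723.50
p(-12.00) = 5874.53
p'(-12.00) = -1398.66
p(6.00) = -451.03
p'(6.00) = -253.50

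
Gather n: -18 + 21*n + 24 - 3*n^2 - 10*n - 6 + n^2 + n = -2*n^2 + 12*n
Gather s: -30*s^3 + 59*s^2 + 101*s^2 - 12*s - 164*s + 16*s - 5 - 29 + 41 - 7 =-30*s^3 + 160*s^2 - 160*s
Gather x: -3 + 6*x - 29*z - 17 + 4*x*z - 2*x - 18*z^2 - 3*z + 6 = x*(4*z + 4) - 18*z^2 - 32*z - 14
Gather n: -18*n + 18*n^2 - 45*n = 18*n^2 - 63*n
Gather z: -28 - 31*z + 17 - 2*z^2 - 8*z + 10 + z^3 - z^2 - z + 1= z^3 - 3*z^2 - 40*z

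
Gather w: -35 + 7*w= 7*w - 35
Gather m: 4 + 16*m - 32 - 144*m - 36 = -128*m - 64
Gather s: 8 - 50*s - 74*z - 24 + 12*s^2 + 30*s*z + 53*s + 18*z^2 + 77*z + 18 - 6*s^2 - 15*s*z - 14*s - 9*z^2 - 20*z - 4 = 6*s^2 + s*(15*z - 11) + 9*z^2 - 17*z - 2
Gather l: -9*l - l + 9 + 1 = 10 - 10*l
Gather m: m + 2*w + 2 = m + 2*w + 2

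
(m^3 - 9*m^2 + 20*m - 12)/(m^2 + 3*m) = (m^3 - 9*m^2 + 20*m - 12)/(m*(m + 3))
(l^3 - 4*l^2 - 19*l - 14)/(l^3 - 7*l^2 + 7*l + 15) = (l^2 - 5*l - 14)/(l^2 - 8*l + 15)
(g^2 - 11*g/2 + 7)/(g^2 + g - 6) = (g - 7/2)/(g + 3)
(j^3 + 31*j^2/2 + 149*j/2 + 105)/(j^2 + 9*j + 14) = (j^2 + 17*j/2 + 15)/(j + 2)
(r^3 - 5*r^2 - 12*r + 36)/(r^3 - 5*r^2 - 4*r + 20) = (r^2 - 3*r - 18)/(r^2 - 3*r - 10)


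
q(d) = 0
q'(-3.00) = 0.00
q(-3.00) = 0.00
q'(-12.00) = 0.00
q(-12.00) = 0.00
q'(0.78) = 0.00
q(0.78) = 0.00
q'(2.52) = 0.00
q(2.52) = 0.00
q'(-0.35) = 0.00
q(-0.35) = 0.00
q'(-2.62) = 0.00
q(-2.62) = 0.00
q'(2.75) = 0.00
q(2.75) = 0.00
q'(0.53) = 0.00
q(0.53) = 0.00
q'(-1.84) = 0.00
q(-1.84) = 0.00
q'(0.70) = 0.00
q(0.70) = 0.00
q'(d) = 0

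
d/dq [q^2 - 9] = 2*q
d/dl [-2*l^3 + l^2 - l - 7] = -6*l^2 + 2*l - 1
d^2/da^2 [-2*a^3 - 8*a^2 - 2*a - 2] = -12*a - 16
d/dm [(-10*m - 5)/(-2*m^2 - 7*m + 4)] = 5*(-4*m^2 - 4*m - 15)/(4*m^4 + 28*m^3 + 33*m^2 - 56*m + 16)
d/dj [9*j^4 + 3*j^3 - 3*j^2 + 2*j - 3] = 36*j^3 + 9*j^2 - 6*j + 2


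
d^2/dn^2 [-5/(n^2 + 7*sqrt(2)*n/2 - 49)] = 20*(4*n^2 + 14*sqrt(2)*n - (4*n + 7*sqrt(2))^2 - 196)/(2*n^2 + 7*sqrt(2)*n - 98)^3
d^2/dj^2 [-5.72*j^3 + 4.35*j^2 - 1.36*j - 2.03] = 8.7 - 34.32*j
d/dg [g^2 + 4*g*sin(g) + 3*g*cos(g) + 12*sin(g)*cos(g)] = -3*g*sin(g) + 4*g*cos(g) + 2*g + 4*sin(g) + 3*cos(g) + 12*cos(2*g)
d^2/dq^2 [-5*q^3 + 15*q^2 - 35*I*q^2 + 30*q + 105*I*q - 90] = -30*q + 30 - 70*I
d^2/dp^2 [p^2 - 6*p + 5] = 2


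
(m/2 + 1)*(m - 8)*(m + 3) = m^3/2 - 3*m^2/2 - 17*m - 24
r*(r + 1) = r^2 + r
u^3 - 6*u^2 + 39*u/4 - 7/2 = (u - 7/2)*(u - 2)*(u - 1/2)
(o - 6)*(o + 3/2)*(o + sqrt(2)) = o^3 - 9*o^2/2 + sqrt(2)*o^2 - 9*o - 9*sqrt(2)*o/2 - 9*sqrt(2)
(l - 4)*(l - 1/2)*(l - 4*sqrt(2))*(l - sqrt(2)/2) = l^4 - 9*sqrt(2)*l^3/2 - 9*l^3/2 + 6*l^2 + 81*sqrt(2)*l^2/4 - 18*l - 9*sqrt(2)*l + 8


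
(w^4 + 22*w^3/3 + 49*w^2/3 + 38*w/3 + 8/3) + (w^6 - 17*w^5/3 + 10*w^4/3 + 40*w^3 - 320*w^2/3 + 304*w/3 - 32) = w^6 - 17*w^5/3 + 13*w^4/3 + 142*w^3/3 - 271*w^2/3 + 114*w - 88/3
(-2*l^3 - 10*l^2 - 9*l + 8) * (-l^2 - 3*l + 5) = 2*l^5 + 16*l^4 + 29*l^3 - 31*l^2 - 69*l + 40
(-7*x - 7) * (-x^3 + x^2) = 7*x^4 - 7*x^2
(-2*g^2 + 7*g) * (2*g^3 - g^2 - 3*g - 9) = -4*g^5 + 16*g^4 - g^3 - 3*g^2 - 63*g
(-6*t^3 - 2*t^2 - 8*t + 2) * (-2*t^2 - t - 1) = 12*t^5 + 10*t^4 + 24*t^3 + 6*t^2 + 6*t - 2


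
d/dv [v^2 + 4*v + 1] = 2*v + 4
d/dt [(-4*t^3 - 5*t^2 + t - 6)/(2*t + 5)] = (-16*t^3 - 70*t^2 - 50*t + 17)/(4*t^2 + 20*t + 25)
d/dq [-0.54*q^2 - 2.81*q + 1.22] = -1.08*q - 2.81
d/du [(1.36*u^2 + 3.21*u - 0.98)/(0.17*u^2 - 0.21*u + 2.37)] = (-0.8313*u^2 + 6.7796*u + 7.4019)/(0.0289*u^4 - 0.0714*u^3 + 0.8499*u^2 - 0.9954*u + 5.6169)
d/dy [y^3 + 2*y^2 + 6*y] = 3*y^2 + 4*y + 6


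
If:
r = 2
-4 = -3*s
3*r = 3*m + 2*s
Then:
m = 10/9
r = 2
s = 4/3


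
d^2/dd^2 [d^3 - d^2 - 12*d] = 6*d - 2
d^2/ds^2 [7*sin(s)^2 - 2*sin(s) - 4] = 2*sin(s) + 14*cos(2*s)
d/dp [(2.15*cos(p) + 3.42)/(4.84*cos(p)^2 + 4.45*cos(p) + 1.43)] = (10.406*cos(p)^2 + 33.1056*cos(p) + 12.1445)*sin(p)/(23.4256*cos(p)^4 + 43.076*cos(p)^3 + 33.6449*cos(p)^2 + 12.727*cos(p) + 2.0449)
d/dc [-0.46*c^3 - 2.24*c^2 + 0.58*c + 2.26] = -1.38*c^2 - 4.48*c + 0.58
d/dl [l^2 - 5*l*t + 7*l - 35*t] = 2*l - 5*t + 7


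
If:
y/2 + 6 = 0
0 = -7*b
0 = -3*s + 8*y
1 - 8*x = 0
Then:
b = 0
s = -32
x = 1/8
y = -12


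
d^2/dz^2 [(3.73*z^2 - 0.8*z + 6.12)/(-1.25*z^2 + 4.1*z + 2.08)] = (-35.7325*z^3 - 115.563*z^2 + 200.67*z - 283.498144)/(1.953125*z^6 - 19.21875*z^5 + 53.2875*z^4 - 4.96099999999998*z^3 - 88.6704*z^2 - 53.21472*z - 8.998912)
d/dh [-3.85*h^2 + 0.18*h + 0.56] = 0.18 - 7.7*h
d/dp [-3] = 0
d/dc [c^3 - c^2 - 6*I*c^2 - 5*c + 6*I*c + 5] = 3*c^2 - 2*c - 12*I*c - 5 + 6*I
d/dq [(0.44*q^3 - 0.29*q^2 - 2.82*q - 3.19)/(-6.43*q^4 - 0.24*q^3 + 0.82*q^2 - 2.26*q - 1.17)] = (2.8292*q^6 - 3.7294*q^5 - 54.1066*q^4 - 85.3892*q^3 - 0.8734*q^2 + 5.9102*q - 3.91)/(41.3449*q^8 + 3.0864*q^7 - 10.4876*q^6 + 28.67*q^5 + 16.8034*q^4 - 3.1448*q^3 + 3.1888*q^2 + 5.2884*q + 1.3689)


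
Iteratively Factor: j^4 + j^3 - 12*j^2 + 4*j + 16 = (j - 2)*(j^3 + 3*j^2 - 6*j - 8) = (j - 2)^2*(j^2 + 5*j + 4) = (j - 2)^2*(j + 4)*(j + 1)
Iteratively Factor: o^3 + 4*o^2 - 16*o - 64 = (o + 4)*(o^2 - 16) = (o + 4)^2*(o - 4)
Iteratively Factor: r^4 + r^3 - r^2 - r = (r + 1)*(r^3 - r) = (r - 1)*(r + 1)*(r^2 + r) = (r - 1)*(r + 1)^2*(r)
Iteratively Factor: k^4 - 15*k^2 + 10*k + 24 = (k - 3)*(k^3 + 3*k^2 - 6*k - 8) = (k - 3)*(k + 4)*(k^2 - k - 2) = (k - 3)*(k - 2)*(k + 4)*(k + 1)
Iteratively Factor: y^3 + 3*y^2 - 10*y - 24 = (y + 4)*(y^2 - y - 6) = (y - 3)*(y + 4)*(y + 2)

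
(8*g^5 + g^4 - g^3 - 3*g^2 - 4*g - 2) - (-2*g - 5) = 8*g^5 + g^4 - g^3 - 3*g^2 - 2*g + 3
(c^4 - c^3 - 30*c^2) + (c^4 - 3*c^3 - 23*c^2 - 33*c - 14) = 2*c^4 - 4*c^3 - 53*c^2 - 33*c - 14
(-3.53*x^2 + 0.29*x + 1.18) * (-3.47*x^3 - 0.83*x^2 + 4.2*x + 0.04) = 12.2491*x^5 + 1.9236*x^4 - 19.1613*x^3 + 0.0974*x^2 + 4.9676*x + 0.0472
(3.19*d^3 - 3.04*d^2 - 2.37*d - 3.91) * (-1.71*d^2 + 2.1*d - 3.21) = -5.4549*d^5 + 11.8974*d^4 - 12.5712*d^3 + 11.4675*d^2 - 0.6033*d + 12.5511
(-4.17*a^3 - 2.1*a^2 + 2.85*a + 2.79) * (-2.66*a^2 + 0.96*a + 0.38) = 11.0922*a^5 + 1.5828*a^4 - 11.1816*a^3 - 5.4834*a^2 + 3.7614*a + 1.0602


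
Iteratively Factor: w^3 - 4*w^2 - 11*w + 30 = (w + 3)*(w^2 - 7*w + 10) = (w - 2)*(w + 3)*(w - 5)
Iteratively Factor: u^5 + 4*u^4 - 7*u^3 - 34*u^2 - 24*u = (u + 4)*(u^4 - 7*u^2 - 6*u) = u*(u + 4)*(u^3 - 7*u - 6) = u*(u - 3)*(u + 4)*(u^2 + 3*u + 2) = u*(u - 3)*(u + 1)*(u + 4)*(u + 2)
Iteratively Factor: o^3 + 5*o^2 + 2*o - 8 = (o - 1)*(o^2 + 6*o + 8) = (o - 1)*(o + 2)*(o + 4)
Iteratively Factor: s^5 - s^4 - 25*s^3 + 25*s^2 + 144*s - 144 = (s + 4)*(s^4 - 5*s^3 - 5*s^2 + 45*s - 36) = (s - 3)*(s + 4)*(s^3 - 2*s^2 - 11*s + 12) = (s - 3)*(s + 3)*(s + 4)*(s^2 - 5*s + 4) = (s - 3)*(s - 1)*(s + 3)*(s + 4)*(s - 4)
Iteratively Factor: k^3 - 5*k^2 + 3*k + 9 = (k - 3)*(k^2 - 2*k - 3) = (k - 3)^2*(k + 1)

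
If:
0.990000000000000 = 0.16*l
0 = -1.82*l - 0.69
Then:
No Solution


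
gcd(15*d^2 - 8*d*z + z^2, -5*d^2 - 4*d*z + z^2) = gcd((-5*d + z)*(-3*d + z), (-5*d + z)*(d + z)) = -5*d + z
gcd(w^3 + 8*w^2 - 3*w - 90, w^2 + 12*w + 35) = w + 5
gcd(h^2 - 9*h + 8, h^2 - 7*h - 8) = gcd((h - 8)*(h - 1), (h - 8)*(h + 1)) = h - 8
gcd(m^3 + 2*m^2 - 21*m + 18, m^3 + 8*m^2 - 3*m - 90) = m^2 + 3*m - 18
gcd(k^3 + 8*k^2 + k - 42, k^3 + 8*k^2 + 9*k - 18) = k + 3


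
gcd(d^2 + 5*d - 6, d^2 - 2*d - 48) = d + 6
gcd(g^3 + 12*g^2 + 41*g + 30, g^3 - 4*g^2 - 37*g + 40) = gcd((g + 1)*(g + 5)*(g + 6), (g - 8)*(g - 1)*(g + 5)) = g + 5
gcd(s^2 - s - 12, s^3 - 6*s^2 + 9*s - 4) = s - 4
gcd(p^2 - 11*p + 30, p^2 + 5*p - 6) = 1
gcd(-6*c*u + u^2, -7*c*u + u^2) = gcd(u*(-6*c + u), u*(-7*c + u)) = u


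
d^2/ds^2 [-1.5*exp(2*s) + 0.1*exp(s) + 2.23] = (0.1 - 6.0*exp(s))*exp(s)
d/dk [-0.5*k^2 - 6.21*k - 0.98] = -1.0*k - 6.21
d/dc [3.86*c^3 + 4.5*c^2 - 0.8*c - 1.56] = 11.58*c^2 + 9.0*c - 0.8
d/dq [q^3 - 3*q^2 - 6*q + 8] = 3*q^2 - 6*q - 6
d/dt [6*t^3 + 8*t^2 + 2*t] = 18*t^2 + 16*t + 2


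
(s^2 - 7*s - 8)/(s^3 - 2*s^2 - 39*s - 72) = (s + 1)/(s^2 + 6*s + 9)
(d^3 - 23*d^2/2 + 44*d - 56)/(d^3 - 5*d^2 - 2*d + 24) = (d^2 - 15*d/2 + 14)/(d^2 - d - 6)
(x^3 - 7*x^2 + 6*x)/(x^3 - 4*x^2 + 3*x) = (x - 6)/(x - 3)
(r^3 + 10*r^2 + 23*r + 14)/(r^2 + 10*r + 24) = (r^3 + 10*r^2 + 23*r + 14)/(r^2 + 10*r + 24)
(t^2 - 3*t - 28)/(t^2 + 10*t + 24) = (t - 7)/(t + 6)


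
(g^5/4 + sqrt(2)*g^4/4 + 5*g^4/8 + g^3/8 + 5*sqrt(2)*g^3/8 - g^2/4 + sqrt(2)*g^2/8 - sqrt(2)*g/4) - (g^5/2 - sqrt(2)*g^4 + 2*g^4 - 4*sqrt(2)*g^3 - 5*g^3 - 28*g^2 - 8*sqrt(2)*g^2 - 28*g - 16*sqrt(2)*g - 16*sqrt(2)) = -g^5/4 - 11*g^4/8 + 5*sqrt(2)*g^4/4 + 41*g^3/8 + 37*sqrt(2)*g^3/8 + 65*sqrt(2)*g^2/8 + 111*g^2/4 + 63*sqrt(2)*g/4 + 28*g + 16*sqrt(2)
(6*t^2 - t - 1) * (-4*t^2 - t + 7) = -24*t^4 - 2*t^3 + 47*t^2 - 6*t - 7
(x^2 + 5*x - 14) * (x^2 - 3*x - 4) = x^4 + 2*x^3 - 33*x^2 + 22*x + 56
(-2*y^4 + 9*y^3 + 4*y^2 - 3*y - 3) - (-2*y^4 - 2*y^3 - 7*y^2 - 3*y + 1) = 11*y^3 + 11*y^2 - 4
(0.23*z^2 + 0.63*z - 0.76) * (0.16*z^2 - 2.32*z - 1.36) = 0.0368*z^4 - 0.4328*z^3 - 1.896*z^2 + 0.9064*z + 1.0336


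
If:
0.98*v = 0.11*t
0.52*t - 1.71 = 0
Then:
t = 3.29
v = 0.37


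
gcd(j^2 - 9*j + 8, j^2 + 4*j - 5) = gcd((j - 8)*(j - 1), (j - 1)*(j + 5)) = j - 1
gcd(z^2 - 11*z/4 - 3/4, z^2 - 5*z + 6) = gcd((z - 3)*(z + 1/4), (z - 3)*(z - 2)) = z - 3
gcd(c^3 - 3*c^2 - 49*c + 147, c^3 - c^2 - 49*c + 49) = c^2 - 49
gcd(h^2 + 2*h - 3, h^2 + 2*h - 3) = h^2 + 2*h - 3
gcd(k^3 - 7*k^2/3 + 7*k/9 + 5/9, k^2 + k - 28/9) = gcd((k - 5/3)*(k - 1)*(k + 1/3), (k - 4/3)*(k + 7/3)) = 1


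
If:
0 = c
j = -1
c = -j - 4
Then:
No Solution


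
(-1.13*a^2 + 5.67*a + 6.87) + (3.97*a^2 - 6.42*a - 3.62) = 2.84*a^2 - 0.75*a + 3.25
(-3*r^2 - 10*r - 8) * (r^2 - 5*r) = -3*r^4 + 5*r^3 + 42*r^2 + 40*r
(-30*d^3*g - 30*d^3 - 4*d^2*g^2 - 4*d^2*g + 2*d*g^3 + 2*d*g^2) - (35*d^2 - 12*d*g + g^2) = -30*d^3*g - 30*d^3 - 4*d^2*g^2 - 4*d^2*g - 35*d^2 + 2*d*g^3 + 2*d*g^2 + 12*d*g - g^2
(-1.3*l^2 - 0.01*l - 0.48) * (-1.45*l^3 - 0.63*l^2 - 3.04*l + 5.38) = 1.885*l^5 + 0.8335*l^4 + 4.6543*l^3 - 6.6612*l^2 + 1.4054*l - 2.5824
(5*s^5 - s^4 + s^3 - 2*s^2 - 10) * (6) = 30*s^5 - 6*s^4 + 6*s^3 - 12*s^2 - 60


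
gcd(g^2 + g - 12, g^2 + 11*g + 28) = g + 4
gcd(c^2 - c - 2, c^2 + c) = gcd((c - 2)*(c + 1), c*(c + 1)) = c + 1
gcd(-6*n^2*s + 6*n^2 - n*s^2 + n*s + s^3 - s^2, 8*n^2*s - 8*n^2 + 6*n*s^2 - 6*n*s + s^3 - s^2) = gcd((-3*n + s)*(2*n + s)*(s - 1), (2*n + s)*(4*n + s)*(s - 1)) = 2*n*s - 2*n + s^2 - s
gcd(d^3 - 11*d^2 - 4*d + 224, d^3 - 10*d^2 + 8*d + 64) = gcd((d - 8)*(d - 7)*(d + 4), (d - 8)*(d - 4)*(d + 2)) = d - 8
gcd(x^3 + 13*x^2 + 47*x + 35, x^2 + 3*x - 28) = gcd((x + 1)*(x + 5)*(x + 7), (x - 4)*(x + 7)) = x + 7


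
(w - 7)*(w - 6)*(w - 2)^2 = w^4 - 17*w^3 + 98*w^2 - 220*w + 168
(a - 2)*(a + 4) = a^2 + 2*a - 8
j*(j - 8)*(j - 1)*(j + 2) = j^4 - 7*j^3 - 10*j^2 + 16*j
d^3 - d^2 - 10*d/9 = d*(d - 5/3)*(d + 2/3)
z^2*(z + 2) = z^3 + 2*z^2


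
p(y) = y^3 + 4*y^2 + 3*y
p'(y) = 3*y^2 + 8*y + 3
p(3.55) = 105.80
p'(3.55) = 69.21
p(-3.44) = -3.69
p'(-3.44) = 10.98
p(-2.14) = 2.10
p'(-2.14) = -0.38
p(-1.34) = 0.76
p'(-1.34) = -2.33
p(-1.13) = 0.27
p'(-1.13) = -2.21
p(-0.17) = -0.40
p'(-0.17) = 1.73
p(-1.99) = 1.99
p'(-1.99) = -1.04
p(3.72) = 117.99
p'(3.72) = 74.28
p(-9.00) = -432.00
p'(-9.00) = 174.00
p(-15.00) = -2520.00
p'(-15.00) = 558.00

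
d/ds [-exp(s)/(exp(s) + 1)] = -1/(4*cosh(s/2)^2)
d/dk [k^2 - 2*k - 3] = 2*k - 2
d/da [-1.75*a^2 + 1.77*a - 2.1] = 1.77 - 3.5*a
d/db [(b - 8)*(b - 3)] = 2*b - 11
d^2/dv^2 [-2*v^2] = -4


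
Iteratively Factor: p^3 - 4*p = (p - 2)*(p^2 + 2*p) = (p - 2)*(p + 2)*(p)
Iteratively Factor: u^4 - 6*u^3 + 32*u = (u)*(u^3 - 6*u^2 + 32) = u*(u - 4)*(u^2 - 2*u - 8) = u*(u - 4)^2*(u + 2)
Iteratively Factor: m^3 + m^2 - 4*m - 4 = (m - 2)*(m^2 + 3*m + 2) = (m - 2)*(m + 1)*(m + 2)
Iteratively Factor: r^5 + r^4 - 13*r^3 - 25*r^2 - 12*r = (r + 1)*(r^4 - 13*r^2 - 12*r) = (r + 1)^2*(r^3 - r^2 - 12*r) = (r - 4)*(r + 1)^2*(r^2 + 3*r) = r*(r - 4)*(r + 1)^2*(r + 3)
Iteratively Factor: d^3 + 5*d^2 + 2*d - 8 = (d - 1)*(d^2 + 6*d + 8) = (d - 1)*(d + 4)*(d + 2)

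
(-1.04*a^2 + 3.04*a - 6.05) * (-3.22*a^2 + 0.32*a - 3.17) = 3.3488*a^4 - 10.1216*a^3 + 23.7506*a^2 - 11.5728*a + 19.1785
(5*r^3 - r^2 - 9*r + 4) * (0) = 0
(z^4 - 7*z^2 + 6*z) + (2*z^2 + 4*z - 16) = z^4 - 5*z^2 + 10*z - 16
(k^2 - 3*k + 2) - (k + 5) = k^2 - 4*k - 3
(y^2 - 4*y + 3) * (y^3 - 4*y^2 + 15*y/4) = y^5 - 8*y^4 + 91*y^3/4 - 27*y^2 + 45*y/4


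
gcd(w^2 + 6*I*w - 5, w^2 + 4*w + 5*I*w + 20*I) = w + 5*I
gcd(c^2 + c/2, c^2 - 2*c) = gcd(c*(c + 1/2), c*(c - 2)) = c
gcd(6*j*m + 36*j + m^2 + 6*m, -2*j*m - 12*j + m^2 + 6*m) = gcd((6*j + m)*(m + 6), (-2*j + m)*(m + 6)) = m + 6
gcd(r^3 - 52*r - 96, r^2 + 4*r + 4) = r + 2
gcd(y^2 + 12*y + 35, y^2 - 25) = y + 5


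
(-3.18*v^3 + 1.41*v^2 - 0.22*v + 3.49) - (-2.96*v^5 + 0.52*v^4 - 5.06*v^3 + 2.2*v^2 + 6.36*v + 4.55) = 2.96*v^5 - 0.52*v^4 + 1.88*v^3 - 0.79*v^2 - 6.58*v - 1.06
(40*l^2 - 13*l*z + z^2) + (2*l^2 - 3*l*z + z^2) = 42*l^2 - 16*l*z + 2*z^2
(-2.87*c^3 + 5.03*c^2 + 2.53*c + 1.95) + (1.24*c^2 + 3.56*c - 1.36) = -2.87*c^3 + 6.27*c^2 + 6.09*c + 0.59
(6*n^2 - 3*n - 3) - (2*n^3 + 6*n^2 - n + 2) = -2*n^3 - 2*n - 5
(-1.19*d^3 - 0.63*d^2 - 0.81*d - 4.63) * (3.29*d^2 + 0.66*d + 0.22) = -3.9151*d^5 - 2.8581*d^4 - 3.3425*d^3 - 15.9059*d^2 - 3.234*d - 1.0186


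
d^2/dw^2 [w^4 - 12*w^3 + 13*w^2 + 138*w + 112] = 12*w^2 - 72*w + 26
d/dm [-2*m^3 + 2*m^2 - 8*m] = -6*m^2 + 4*m - 8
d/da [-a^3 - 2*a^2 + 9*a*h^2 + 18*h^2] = -3*a^2 - 4*a + 9*h^2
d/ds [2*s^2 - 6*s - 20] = 4*s - 6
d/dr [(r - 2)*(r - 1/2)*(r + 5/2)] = 3*r^2 - 21/4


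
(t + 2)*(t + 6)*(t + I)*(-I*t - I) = -I*t^4 + t^3 - 9*I*t^3 + 9*t^2 - 20*I*t^2 + 20*t - 12*I*t + 12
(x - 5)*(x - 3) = x^2 - 8*x + 15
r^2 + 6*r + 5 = (r + 1)*(r + 5)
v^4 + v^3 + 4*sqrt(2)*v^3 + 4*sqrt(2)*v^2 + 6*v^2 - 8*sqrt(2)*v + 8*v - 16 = (v - 1)*(v + 2)*(v + 2*sqrt(2))^2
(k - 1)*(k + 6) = k^2 + 5*k - 6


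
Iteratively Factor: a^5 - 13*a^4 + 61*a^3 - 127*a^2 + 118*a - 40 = (a - 2)*(a^4 - 11*a^3 + 39*a^2 - 49*a + 20) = (a - 5)*(a - 2)*(a^3 - 6*a^2 + 9*a - 4) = (a - 5)*(a - 2)*(a - 1)*(a^2 - 5*a + 4) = (a - 5)*(a - 2)*(a - 1)^2*(a - 4)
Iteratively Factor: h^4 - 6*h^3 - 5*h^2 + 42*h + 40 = (h + 2)*(h^3 - 8*h^2 + 11*h + 20) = (h - 4)*(h + 2)*(h^2 - 4*h - 5) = (h - 5)*(h - 4)*(h + 2)*(h + 1)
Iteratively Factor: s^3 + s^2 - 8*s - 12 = (s + 2)*(s^2 - s - 6) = (s - 3)*(s + 2)*(s + 2)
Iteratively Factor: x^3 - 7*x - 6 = (x - 3)*(x^2 + 3*x + 2) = (x - 3)*(x + 1)*(x + 2)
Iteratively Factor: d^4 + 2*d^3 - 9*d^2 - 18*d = (d + 2)*(d^3 - 9*d) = d*(d + 2)*(d^2 - 9) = d*(d - 3)*(d + 2)*(d + 3)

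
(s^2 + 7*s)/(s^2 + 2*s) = (s + 7)/(s + 2)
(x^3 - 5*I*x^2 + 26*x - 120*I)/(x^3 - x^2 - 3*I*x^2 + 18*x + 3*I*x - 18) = (x^2 + I*x + 20)/(x^2 + x*(-1 + 3*I) - 3*I)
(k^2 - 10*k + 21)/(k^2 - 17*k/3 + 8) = 3*(k - 7)/(3*k - 8)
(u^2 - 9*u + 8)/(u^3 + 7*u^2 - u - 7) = (u - 8)/(u^2 + 8*u + 7)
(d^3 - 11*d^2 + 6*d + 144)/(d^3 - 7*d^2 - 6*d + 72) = (d - 8)/(d - 4)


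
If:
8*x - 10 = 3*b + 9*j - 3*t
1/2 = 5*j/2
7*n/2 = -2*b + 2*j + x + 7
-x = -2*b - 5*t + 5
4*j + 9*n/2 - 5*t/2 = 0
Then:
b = 25941/3575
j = 1/5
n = -8/11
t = -272/275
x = 16327/3575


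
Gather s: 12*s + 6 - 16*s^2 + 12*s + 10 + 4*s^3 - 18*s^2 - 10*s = 4*s^3 - 34*s^2 + 14*s + 16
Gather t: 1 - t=1 - t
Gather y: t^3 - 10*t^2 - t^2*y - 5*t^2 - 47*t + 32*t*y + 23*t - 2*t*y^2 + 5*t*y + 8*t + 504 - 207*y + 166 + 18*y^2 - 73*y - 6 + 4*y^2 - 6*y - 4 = t^3 - 15*t^2 - 16*t + y^2*(22 - 2*t) + y*(-t^2 + 37*t - 286) + 660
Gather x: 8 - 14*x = 8 - 14*x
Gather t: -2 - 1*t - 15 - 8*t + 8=-9*t - 9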